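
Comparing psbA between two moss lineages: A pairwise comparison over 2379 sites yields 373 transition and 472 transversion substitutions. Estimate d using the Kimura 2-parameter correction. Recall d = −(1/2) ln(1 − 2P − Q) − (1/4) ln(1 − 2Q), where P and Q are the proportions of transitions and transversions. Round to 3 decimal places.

P = 373/2379 ≈ 0.156789 and Q = 472/2379 ≈ 0.198403.
Under the Kimura two-parameter model, d = −½ ln(1 − 2P − Q) − ¼ ln(1 − 2Q).
1 − 2P − Q = 0.488019, giving −½ ln(0.488019) = 0.358700.
1 − 2Q = 0.603194, giving −¼ ln(0.603194) = 0.126379.
d = 0.358700 + 0.126379 = 0.485079.

0.485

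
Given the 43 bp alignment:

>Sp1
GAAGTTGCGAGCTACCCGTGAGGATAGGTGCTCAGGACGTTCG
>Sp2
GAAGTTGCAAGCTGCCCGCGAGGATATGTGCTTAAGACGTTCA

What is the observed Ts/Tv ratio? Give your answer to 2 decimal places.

6.00

Transitions are A↔G and C↔T; transversions are all other mismatches.
Transitions: 6. Transversions: 1.
R = 6/1 = 6.00.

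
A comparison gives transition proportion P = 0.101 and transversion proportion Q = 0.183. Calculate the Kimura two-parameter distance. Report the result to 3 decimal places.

Under the Kimura two-parameter model, d = −½ ln(1 − 2P − Q) − ¼ ln(1 − 2Q).
1 − 2P − Q = 0.615, giving −½ ln(0.615) = 0.243067.
1 − 2Q = 0.634, giving −¼ ln(0.634) = 0.113927.
d = 0.243067 + 0.113927 = 0.356994.

0.357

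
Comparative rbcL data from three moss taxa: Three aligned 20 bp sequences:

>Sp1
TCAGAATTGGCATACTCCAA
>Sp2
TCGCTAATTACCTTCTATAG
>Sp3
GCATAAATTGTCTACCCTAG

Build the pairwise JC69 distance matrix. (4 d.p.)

Sp1–Sp2: 11/20 sites differ → p = 0.55, d = −0.75 ln(1 − 0.733333) = 0.991316 ≈ 0.9913.
Sp1–Sp3: 9/20 sites differ → p = 0.45, d = −0.75 ln(1 − 0.6) = 0.687218 ≈ 0.6872.
Sp2–Sp3: 9/20 sites differ → p = 0.45, d = −0.75 ln(1 − 0.6) = 0.687218 ≈ 0.6872.

d(Sp1,Sp2) = 0.9913, d(Sp1,Sp3) = 0.6872, d(Sp2,Sp3) = 0.6872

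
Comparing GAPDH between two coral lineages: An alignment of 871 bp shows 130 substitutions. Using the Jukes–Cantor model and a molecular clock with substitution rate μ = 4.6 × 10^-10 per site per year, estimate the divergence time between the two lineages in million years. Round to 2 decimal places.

p = 130/871 ≈ 0.149254.
d = −(3/4) ln(1 − 4p/3) = −0.75 ln(1 − 0.199005) = −0.75 ln(0.800995)
  = −0.75 × (-0.221901) = 0.166426 substitutions/site.
Under a molecular clock d = 2μt, so t = d/(2μ) = 0.166426 / (2 × 4.6 × 10^-10) = 180.90 million years.

180.90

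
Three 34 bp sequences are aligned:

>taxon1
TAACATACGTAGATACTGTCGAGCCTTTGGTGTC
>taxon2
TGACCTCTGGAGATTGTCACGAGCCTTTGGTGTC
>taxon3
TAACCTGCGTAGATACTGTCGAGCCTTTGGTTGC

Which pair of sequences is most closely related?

taxon1 and taxon3

taxon1–taxon2: 9/34 differ, p = 0.265, d = 0.326.
taxon1–taxon3: 4/34 differ, p = 0.118, d = 0.128.
taxon2–taxon3: 10/34 differ, p = 0.294, d = 0.373.
The smallest distance is between taxon1 and taxon3.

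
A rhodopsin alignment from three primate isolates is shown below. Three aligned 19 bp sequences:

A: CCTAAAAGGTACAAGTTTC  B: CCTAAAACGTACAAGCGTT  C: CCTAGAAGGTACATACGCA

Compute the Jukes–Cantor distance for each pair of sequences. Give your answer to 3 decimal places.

d(A,B) = 0.247, d(A,C) = 0.507, d(B,C) = 0.410

A–B: 4/19 sites differ → p ≈ 0.210526, d = −0.75 ln(1 − 0.280701) = 0.247109 ≈ 0.247.
A–C: 7/19 sites differ → p ≈ 0.368421, d = −0.75 ln(1 − 0.491228) = 0.506816 ≈ 0.507.
B–C: 6/19 sites differ → p ≈ 0.315789, d = −0.75 ln(1 − 0.421052) = 0.409907 ≈ 0.410.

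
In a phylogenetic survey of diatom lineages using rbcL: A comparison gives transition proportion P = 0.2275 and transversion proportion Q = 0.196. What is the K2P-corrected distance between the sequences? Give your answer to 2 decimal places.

Under the Kimura two-parameter model, d = −½ ln(1 − 2P − Q) − ¼ ln(1 − 2Q).
1 − 2P − Q = 0.349, giving −½ ln(0.349) = 0.526342.
1 − 2Q = 0.608, giving −¼ ln(0.608) = 0.124395.
d = 0.526342 + 0.124395 = 0.650737.

0.65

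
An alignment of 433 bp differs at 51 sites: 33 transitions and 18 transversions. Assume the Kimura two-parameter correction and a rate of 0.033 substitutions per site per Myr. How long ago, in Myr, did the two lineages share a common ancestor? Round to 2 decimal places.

1.96

P = 33/433 ≈ 0.076212 and Q = 18/433 ≈ 0.04157.
Under the Kimura two-parameter model, d = −½ ln(1 − 2P − Q) − ¼ ln(1 − 2Q).
1 − 2P − Q = 0.806006, giving −½ ln(0.806006) = 0.107832.
1 − 2Q = 0.91686, giving −¼ ln(0.91686) = 0.021700.
d = 0.107832 + 0.021700 = 0.129532.
Under a molecular clock d = 2μt, so t = d/(2μ) = 0.129532 / (2 × 0.033) = 1.96 Myr.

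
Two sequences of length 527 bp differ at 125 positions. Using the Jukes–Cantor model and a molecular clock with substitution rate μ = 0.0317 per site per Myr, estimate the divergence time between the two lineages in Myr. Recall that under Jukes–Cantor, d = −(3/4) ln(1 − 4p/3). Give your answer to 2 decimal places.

4.50

p = 125/527 ≈ 0.237192.
d = −(3/4) ln(1 − 4p/3) = −0.75 ln(1 − 0.316256) = −0.75 ln(0.683744)
  = −0.75 × (-0.380172) = 0.285129 substitutions/site.
Under a molecular clock d = 2μt, so t = d/(2μ) = 0.285129 / (2 × 0.0317) = 4.50 Myr.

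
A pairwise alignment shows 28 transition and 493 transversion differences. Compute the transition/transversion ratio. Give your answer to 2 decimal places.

R = 28/493 = 0.056795… ≈ 0.06 (to 2 d.p.).

0.06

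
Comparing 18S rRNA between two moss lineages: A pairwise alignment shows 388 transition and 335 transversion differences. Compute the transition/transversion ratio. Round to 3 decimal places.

1.158

R = 388/335 = 1.158208… ≈ 1.158 (to 3 d.p.).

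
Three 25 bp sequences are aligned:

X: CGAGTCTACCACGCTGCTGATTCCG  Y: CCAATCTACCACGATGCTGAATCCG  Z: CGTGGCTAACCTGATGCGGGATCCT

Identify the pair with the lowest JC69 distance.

X and Y

X–Y: 4/25 differ, p = 0.160, d = 0.180.
X–Z: 10/25 differ, p = 0.400, d = 0.572.
Y–Z: 10/25 differ, p = 0.400, d = 0.572.
The smallest distance is between X and Y.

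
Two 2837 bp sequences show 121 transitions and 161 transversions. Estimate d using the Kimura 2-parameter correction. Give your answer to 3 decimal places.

P = 121/2837 ≈ 0.042651 and Q = 161/2837 ≈ 0.05675.
Under the Kimura two-parameter model, d = −½ ln(1 − 2P − Q) − ¼ ln(1 − 2Q).
1 − 2P − Q = 0.857948, giving −½ ln(0.857948) = 0.076606.
1 − 2Q = 0.8865, giving −¼ ln(0.8865) = 0.030119.
d = 0.076606 + 0.030119 = 0.106725.

0.107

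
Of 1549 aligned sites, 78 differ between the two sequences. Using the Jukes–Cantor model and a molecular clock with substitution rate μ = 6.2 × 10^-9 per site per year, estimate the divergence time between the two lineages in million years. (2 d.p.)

p = 78/1549 ≈ 0.050355.
d = −(3/4) ln(1 − 4p/3) = −0.75 ln(1 − 0.06714) = −0.75 ln(0.93286)
  = −0.75 × (-0.069500) = 0.052125 substitutions/site.
Under a molecular clock d = 2μt, so t = d/(2μ) = 0.052125 / (2 × 6.2 × 10^-9) = 4.20 million years.

4.20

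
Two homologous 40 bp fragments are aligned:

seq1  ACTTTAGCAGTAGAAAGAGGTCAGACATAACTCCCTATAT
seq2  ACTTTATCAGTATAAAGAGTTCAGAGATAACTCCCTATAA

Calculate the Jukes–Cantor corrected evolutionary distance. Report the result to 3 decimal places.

The sequences differ at 5 of 40 sites (7, 13, 20, 26, 40), so p = 5/40 = 0.125.
d = −(3/4) ln(1 − 4p/3) = −0.75 ln(1 − 0.166667) = −0.75 ln(0.833333)
  = −0.75 × (-0.182322) = 0.136742 substitutions/site.

0.137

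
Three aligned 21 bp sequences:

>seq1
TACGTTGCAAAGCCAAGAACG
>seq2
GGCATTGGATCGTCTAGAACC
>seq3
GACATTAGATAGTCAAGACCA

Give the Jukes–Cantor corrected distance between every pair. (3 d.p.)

seq1–seq2: 9/21 sites differ → p ≈ 0.428571, d = −0.75 ln(1 − 0.571428) = 0.635472 ≈ 0.635.
seq1–seq3: 8/21 sites differ → p ≈ 0.380952, d = −0.75 ln(1 − 0.507936) = 0.531860 ≈ 0.532.
seq2–seq3: 6/21 sites differ → p ≈ 0.285714, d = −0.75 ln(1 − 0.380952) = 0.359679 ≈ 0.360.

d(seq1,seq2) = 0.635, d(seq1,seq3) = 0.532, d(seq2,seq3) = 0.360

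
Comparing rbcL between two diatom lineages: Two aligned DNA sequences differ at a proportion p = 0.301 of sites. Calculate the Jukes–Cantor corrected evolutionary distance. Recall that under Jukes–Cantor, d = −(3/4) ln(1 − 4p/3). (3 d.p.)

0.385

d = −(3/4) ln(1 − 4p/3) = −0.75 ln(1 − 0.401333) = −0.75 ln(0.598667)
  = −0.75 × (-0.513050) = 0.384788 substitutions/site.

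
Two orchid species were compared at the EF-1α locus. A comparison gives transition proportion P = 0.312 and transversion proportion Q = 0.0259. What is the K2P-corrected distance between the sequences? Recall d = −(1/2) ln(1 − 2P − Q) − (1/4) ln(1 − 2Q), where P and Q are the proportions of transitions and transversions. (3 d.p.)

Under the Kimura two-parameter model, d = −½ ln(1 − 2P − Q) − ¼ ln(1 − 2Q).
1 − 2P − Q = 0.3501, giving −½ ln(0.3501) = 0.524768.
1 − 2Q = 0.9482, giving −¼ ln(0.9482) = 0.013297.
d = 0.524768 + 0.013297 = 0.538065.

0.538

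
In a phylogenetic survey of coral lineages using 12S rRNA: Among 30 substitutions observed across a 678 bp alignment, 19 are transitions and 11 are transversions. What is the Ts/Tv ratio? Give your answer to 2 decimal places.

R = 19/11 = 1.727272… ≈ 1.73 (to 2 d.p.).

1.73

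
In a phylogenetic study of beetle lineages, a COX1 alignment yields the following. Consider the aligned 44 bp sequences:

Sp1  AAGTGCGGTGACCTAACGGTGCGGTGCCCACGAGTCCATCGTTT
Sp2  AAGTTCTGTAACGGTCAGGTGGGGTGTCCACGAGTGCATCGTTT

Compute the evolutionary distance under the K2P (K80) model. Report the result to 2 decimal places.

0.31

Of 44 sites, 2 differences are transitions and 9 are transversions, so P = 2/44 ≈ 0.045455 and Q = 9/44 ≈ 0.204545.
Under the Kimura two-parameter model, d = −½ ln(1 − 2P − Q) − ¼ ln(1 − 2Q).
1 − 2P − Q = 0.704545, giving −½ ln(0.704545) = 0.175102.
1 − 2Q = 0.59091, giving −¼ ln(0.59091) = 0.131523.
d = 0.175102 + 0.131523 = 0.306625.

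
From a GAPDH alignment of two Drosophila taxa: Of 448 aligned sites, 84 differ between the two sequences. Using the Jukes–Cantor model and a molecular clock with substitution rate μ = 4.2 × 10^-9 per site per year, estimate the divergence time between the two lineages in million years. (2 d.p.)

25.69

p = 84/448 = 0.1875.
d = −(3/4) ln(1 − 4p/3) = −0.75 ln(1 − 0.25) = −0.75 ln(0.75)
  = −0.75 × (-0.287682) = 0.215762 substitutions/site.
Under a molecular clock d = 2μt, so t = d/(2μ) = 0.215762 / (2 × 4.2 × 10^-9) = 25.69 million years.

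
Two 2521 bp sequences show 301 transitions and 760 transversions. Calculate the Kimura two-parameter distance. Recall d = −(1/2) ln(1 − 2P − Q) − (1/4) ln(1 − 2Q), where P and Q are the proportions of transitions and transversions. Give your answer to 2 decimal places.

0.62

P = 301/2521 ≈ 0.119397 and Q = 760/2521 ≈ 0.301468.
Under the Kimura two-parameter model, d = −½ ln(1 − 2P − Q) − ¼ ln(1 − 2Q).
1 − 2P − Q = 0.459738, giving −½ ln(0.459738) = 0.388549.
1 − 2Q = 0.397064, giving −¼ ln(0.397064) = 0.230914.
d = 0.388549 + 0.230914 = 0.619463.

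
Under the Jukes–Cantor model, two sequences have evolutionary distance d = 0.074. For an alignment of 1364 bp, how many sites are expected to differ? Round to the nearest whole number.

Invert JC69: p = (3/4)(1 − e^(−4d/3)) = 0.75 × (1 − e^(-0.098667)) = 0.75 × (1 − 0.906044) = 0.070467.
Expected differing sites = pL ≈ 0.070467 × 1364 = 96.116988 ≈ 96.

96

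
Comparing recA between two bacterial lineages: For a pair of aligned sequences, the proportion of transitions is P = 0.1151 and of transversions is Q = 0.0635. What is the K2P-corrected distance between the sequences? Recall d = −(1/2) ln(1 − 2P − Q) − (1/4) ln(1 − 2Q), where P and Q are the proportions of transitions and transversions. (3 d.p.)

0.208

Under the Kimura two-parameter model, d = −½ ln(1 − 2P − Q) − ¼ ln(1 − 2Q).
1 − 2P − Q = 0.7063, giving −½ ln(0.7063) = 0.173858.
1 − 2Q = 0.873, giving −¼ ln(0.873) = 0.033955.
d = 0.173858 + 0.033955 = 0.207813.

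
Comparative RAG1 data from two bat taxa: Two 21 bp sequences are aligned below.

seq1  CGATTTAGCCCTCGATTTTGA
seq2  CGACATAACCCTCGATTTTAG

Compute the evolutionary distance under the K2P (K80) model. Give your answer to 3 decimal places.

0.305

Of 21 sites, 4 differences are transitions and 1 are transversions, so P = 4/21 ≈ 0.190476 and Q = 1/21 ≈ 0.047619.
Under the Kimura two-parameter model, d = −½ ln(1 − 2P − Q) − ¼ ln(1 − 2Q).
1 − 2P − Q = 0.571429, giving −½ ln(0.571429) = 0.279808.
1 − 2Q = 0.904762, giving −¼ ln(0.904762) = 0.025021.
d = 0.279808 + 0.025021 = 0.304829.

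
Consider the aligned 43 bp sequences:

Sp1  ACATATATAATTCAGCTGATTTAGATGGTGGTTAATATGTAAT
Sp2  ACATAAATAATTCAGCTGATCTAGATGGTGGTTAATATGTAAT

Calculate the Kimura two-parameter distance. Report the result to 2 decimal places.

Of 43 sites, 1 differences are transitions and 1 are transversions, so P = 1/43 ≈ 0.023256 and Q = 1/43 ≈ 0.023256.
Under the Kimura two-parameter model, d = −½ ln(1 − 2P − Q) − ¼ ln(1 − 2Q).
1 − 2P − Q = 0.930232, giving −½ ln(0.930232) = 0.036161.
1 − 2Q = 0.953488, giving −¼ ln(0.953488) = 0.011907.
d = 0.036161 + 0.011907 = 0.048068.

0.05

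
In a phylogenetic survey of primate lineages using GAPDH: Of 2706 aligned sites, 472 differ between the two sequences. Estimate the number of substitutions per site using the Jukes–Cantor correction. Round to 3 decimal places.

p = 472/2706 ≈ 0.174427.
d = −(3/4) ln(1 − 4p/3) = −0.75 ln(1 − 0.232569) = −0.75 ln(0.767431)
  = −0.75 × (-0.264707) = 0.198530 substitutions/site.

0.199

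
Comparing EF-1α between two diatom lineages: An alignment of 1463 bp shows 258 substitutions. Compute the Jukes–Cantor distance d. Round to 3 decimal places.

0.201

p = 258/1463 ≈ 0.17635.
d = −(3/4) ln(1 − 4p/3) = −0.75 ln(1 − 0.235133) = −0.75 ln(0.764867)
  = −0.75 × (-0.268053) = 0.201040 substitutions/site.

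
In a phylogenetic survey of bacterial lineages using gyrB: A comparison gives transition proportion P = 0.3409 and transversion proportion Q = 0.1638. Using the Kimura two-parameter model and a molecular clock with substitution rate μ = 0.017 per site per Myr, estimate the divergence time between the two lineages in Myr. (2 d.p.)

Under the Kimura two-parameter model, d = −½ ln(1 − 2P − Q) − ¼ ln(1 − 2Q).
1 − 2P − Q = 0.1544, giving −½ ln(0.1544) = 0.934104.
1 − 2Q = 0.6724, giving −¼ ln(0.6724) = 0.099225.
d = 0.934104 + 0.099225 = 1.033329.
Under a molecular clock d = 2μt, so t = d/(2μ) = 1.033329 / (2 × 0.017) = 30.39 Myr.

30.39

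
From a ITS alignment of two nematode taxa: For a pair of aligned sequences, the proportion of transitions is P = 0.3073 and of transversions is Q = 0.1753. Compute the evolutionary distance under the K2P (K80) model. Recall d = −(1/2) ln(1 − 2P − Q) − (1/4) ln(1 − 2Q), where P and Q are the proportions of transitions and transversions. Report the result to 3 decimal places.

0.888

Under the Kimura two-parameter model, d = −½ ln(1 − 2P − Q) − ¼ ln(1 − 2Q).
1 − 2P − Q = 0.2101, giving −½ ln(0.2101) = 0.780086.
1 − 2Q = 0.6494, giving −¼ ln(0.6494) = 0.107927.
d = 0.780086 + 0.107927 = 0.888013.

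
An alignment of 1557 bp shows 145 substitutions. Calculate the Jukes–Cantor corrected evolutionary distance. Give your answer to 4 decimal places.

0.0994

p = 145/1557 ≈ 0.093128.
d = −(3/4) ln(1 − 4p/3) = −0.75 ln(1 − 0.124171) = −0.75 ln(0.875829)
  = −0.75 × (-0.132584) = 0.099438 substitutions/site.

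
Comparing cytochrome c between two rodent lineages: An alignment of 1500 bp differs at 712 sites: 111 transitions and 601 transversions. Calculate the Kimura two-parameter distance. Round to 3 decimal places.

0.802

P = 111/1500 = 0.074 and Q = 601/1500 ≈ 0.400667.
Under the Kimura two-parameter model, d = −½ ln(1 − 2P − Q) − ¼ ln(1 − 2Q).
1 − 2P − Q = 0.451333, giving −½ ln(0.451333) = 0.397775.
1 − 2Q = 0.198666, giving −¼ ln(0.198666) = 0.404033.
d = 0.397775 + 0.404033 = 0.801808.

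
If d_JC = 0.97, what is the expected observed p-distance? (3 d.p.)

p = (3/4)(1 − e^(−4d/3)) = 0.75 × (1 − e^(-1.293333)) = 0.75 × (1 − 0.274355) = 0.544234.

0.544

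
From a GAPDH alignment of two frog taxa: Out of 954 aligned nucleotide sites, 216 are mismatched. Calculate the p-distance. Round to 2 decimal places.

p = 216/954 = 0.226415… ≈ 0.23 (to 2 d.p.).

0.23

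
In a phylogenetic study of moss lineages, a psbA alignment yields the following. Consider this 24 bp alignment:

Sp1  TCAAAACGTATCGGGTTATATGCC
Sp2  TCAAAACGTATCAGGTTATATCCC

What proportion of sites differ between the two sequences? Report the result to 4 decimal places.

The sequences differ at 2 of 24 positions (sites 13, 22).
p = 2/24 = 0.083333… ≈ 0.0833 (to 4 d.p.).

0.0833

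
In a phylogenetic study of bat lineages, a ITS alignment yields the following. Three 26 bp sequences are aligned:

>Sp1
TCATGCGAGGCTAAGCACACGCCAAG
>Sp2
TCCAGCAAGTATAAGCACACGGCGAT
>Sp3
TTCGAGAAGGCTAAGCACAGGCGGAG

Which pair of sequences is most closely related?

Sp1 and Sp2

Sp1–Sp2: 8/26 differ, p = 0.308, d = 0.396.
Sp1–Sp3: 9/26 differ, p = 0.346, d = 0.464.
Sp2–Sp3: 10/26 differ, p = 0.385, d = 0.539.
The smallest distance is between Sp1 and Sp2.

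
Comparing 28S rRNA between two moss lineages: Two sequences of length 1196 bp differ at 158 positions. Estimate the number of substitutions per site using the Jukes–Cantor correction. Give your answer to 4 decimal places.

p = 158/1196 ≈ 0.132107.
d = −(3/4) ln(1 − 4p/3) = −0.75 ln(1 − 0.176143) = −0.75 ln(0.823857)
  = −0.75 × (-0.193758) = 0.145319 substitutions/site.

0.1453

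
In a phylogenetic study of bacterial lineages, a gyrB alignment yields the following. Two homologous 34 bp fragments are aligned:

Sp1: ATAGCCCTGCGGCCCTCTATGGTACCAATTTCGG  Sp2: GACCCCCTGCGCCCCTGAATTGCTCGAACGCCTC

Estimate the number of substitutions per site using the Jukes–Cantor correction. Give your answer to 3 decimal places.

The sequences differ at 16 of 34 sites, so p = 16/34 ≈ 0.470588.
d = −(3/4) ln(1 − 4p/3) = −0.75 ln(1 − 0.627451) = −0.75 ln(0.372549)
  = −0.75 × (-0.987387) = 0.740540 substitutions/site.

0.741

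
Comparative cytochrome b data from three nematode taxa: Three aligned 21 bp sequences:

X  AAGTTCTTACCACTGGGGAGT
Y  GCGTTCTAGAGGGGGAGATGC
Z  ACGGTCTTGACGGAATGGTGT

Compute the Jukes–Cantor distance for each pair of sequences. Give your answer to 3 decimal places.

d(X,Y) = 1.309, d(X,Z) = 0.756, d(Y,Z) = 0.635

X–Y: 13/21 sites differ → p ≈ 0.619048, d = −0.75 ln(1 − 0.825397) = 1.308930 ≈ 1.309.
X–Z: 10/21 sites differ → p ≈ 0.47619, d = −0.75 ln(1 − 0.63492) = 0.755729 ≈ 0.756.
Y–Z: 9/21 sites differ → p ≈ 0.428571, d = −0.75 ln(1 − 0.571428) = 0.635472 ≈ 0.635.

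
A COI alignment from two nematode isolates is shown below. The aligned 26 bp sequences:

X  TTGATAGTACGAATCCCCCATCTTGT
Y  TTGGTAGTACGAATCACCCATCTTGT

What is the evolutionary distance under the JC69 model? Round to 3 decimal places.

The sequences differ at 2 of 26 sites (4, 16), so p = 2/26 ≈ 0.076923.
d = −(3/4) ln(1 − 4p/3) = −0.75 ln(1 − 0.102564) = −0.75 ln(0.897436)
  = −0.75 × (-0.108213) = 0.081160 substitutions/site.

0.081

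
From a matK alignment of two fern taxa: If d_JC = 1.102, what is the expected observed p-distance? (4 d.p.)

p = (3/4)(1 − e^(−4d/3)) = 0.75 × (1 − e^(-1.469333)) = 0.75 × (1 − 0.230079) = 0.577441.

0.5774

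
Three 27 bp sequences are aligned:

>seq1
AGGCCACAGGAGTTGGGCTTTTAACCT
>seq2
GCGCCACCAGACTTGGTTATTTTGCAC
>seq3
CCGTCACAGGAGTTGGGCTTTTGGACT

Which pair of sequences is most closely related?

seq1 and seq3

seq1–seq2: 12/27 differ, p = 0.444, d = 0.673.
seq1–seq3: 6/27 differ, p = 0.222, d = 0.264.
seq2–seq3: 12/27 differ, p = 0.444, d = 0.673.
The smallest distance is between seq1 and seq3.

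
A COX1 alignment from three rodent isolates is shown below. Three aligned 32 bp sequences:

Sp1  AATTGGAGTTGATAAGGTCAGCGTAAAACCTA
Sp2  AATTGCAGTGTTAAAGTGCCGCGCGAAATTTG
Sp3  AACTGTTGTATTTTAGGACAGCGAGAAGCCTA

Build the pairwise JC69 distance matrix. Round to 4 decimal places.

d(Sp1,Sp2) = 0.5851, d(Sp1,Sp3) = 0.4598, d(Sp2,Sp3) = 0.6566

Sp1–Sp2: 13/32 sites differ → p = 0.40625, d = −0.75 ln(1 − 0.541667) = 0.585119 ≈ 0.5851.
Sp1–Sp3: 11/32 sites differ → p = 0.34375, d = −0.75 ln(1 − 0.458333) = 0.459828 ≈ 0.4598.
Sp2–Sp3: 14/32 sites differ → p = 0.4375, d = −0.75 ln(1 − 0.583333) = 0.656601 ≈ 0.6566.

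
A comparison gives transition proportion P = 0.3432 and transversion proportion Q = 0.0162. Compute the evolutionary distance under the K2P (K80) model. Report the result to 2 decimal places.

0.61

Under the Kimura two-parameter model, d = −½ ln(1 − 2P − Q) − ¼ ln(1 − 2Q).
1 − 2P − Q = 0.2974, giving −½ ln(0.2974) = 0.606339.
1 − 2Q = 0.9676, giving −¼ ln(0.9676) = 0.008234.
d = 0.606339 + 0.008234 = 0.614573.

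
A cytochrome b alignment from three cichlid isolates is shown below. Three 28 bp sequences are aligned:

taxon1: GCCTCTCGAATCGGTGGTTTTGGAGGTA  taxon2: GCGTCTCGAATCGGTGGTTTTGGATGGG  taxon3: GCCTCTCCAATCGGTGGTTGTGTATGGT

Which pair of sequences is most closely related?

taxon1 and taxon2

taxon1–taxon2: 4/28 differ, p = 0.143, d = 0.158.
taxon1–taxon3: 6/28 differ, p = 0.214, d = 0.252.
taxon2–taxon3: 5/28 differ, p = 0.179, d = 0.204.
The smallest distance is between taxon1 and taxon2.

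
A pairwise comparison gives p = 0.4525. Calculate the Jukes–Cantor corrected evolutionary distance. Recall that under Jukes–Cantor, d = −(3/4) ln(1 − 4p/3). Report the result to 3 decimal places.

0.693

d = −(3/4) ln(1 − 4p/3) = −0.75 ln(1 − 0.603333) = −0.75 ln(0.396667)
  = −0.75 × (-0.924658) = 0.693494 substitutions/site.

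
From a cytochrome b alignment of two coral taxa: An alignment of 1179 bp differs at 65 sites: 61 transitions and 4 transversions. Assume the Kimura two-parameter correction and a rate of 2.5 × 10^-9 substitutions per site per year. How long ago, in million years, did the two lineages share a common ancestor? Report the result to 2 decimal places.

P = 61/1179 ≈ 0.051739 and Q = 4/1179 ≈ 0.003393.
Under the Kimura two-parameter model, d = −½ ln(1 − 2P − Q) − ¼ ln(1 − 2Q).
1 − 2P − Q = 0.893129, giving −½ ln(0.893129) = 0.056512.
1 − 2Q = 0.993214, giving −¼ ln(0.993214) = 0.001702.
d = 0.056512 + 0.001702 = 0.058214.
Under a molecular clock d = 2μt, so t = d/(2μ) = 0.058214 / (2 × 2.5 × 10^-9) = 11.64 million years.

11.64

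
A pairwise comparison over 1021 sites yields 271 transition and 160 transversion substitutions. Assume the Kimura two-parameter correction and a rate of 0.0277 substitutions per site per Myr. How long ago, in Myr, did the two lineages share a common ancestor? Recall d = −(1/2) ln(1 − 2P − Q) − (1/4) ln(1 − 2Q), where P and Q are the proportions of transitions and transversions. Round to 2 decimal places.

12.20

P = 271/1021 ≈ 0.265426 and Q = 160/1021 ≈ 0.156709.
Under the Kimura two-parameter model, d = −½ ln(1 − 2P − Q) − ¼ ln(1 − 2Q).
1 − 2P − Q = 0.312439, giving −½ ln(0.312439) = 0.581673.
1 − 2Q = 0.686582, giving −¼ ln(0.686582) = 0.094007.
d = 0.581673 + 0.094007 = 0.675680.
Under a molecular clock d = 2μt, so t = d/(2μ) = 0.675680 / (2 × 0.0277) = 12.20 Myr.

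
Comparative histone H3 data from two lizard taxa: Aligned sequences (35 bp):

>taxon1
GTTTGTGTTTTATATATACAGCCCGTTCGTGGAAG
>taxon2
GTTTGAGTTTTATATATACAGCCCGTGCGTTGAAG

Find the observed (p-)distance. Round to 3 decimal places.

The sequences differ at 3 of 35 positions (sites 6, 27, 31).
p = 3/35 = 0.085714… ≈ 0.086 (to 3 d.p.).

0.086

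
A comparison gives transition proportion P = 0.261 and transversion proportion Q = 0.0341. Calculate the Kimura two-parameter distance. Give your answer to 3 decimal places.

Under the Kimura two-parameter model, d = −½ ln(1 − 2P − Q) − ¼ ln(1 − 2Q).
1 − 2P − Q = 0.4439, giving −½ ln(0.4439) = 0.406078.
1 − 2Q = 0.9318, giving −¼ ln(0.9318) = 0.017659.
d = 0.406078 + 0.017659 = 0.423737.

0.424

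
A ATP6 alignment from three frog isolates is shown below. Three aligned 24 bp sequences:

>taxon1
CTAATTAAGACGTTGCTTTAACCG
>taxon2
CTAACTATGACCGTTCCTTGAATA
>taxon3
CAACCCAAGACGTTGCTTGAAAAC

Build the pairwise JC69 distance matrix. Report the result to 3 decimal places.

d(taxon1,taxon2) = 0.608, d(taxon1,taxon3) = 0.441, d(taxon2,taxon3) = 0.824

taxon1–taxon2: 10/24 sites differ → p ≈ 0.416667, d = −0.75 ln(1 − 0.555556) = 0.608198 ≈ 0.608.
taxon1–taxon3: 8/24 sites differ → p ≈ 0.333333, d = −0.75 ln(1 − 0.444444) = 0.440839 ≈ 0.441.
taxon2–taxon3: 12/24 sites differ → p = 0.5, d = −0.75 ln(1 − 0.666667) = 0.823960 ≈ 0.824.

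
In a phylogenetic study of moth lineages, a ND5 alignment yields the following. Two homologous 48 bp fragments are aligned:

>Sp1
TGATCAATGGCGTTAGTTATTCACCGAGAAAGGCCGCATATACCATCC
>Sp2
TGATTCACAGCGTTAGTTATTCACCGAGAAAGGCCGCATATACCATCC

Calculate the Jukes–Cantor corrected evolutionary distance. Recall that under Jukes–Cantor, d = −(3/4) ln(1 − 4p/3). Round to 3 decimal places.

0.088

The sequences differ at 4 of 48 sites (5, 6, 8, 9), so p = 4/48 ≈ 0.083333.
d = −(3/4) ln(1 − 4p/3) = −0.75 ln(1 − 0.111111) = −0.75 ln(0.888889)
  = −0.75 × (-0.117783) = 0.088337 substitutions/site.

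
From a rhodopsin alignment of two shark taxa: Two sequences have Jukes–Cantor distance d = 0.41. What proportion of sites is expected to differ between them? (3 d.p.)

0.316

p = (3/4)(1 − e^(−4d/3)) = 0.75 × (1 − e^(-0.546667)) = 0.75 × (1 − 0.578876) = 0.315843.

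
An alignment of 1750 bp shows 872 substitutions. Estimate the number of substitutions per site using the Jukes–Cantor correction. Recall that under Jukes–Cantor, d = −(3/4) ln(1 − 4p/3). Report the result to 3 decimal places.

0.819

p = 872/1750 ≈ 0.498286.
d = −(3/4) ln(1 − 4p/3) = −0.75 ln(1 − 0.664381) = −0.75 ln(0.335619)
  = −0.75 × (-1.091779) = 0.818834 substitutions/site.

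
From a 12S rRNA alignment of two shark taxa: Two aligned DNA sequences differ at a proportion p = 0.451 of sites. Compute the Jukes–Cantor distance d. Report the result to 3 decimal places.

0.690

d = −(3/4) ln(1 − 4p/3) = −0.75 ln(1 − 0.601333) = −0.75 ln(0.398667)
  = −0.75 × (-0.919629) = 0.689722 substitutions/site.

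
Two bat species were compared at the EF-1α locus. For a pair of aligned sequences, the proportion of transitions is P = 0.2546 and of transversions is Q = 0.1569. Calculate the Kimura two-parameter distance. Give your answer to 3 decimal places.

Under the Kimura two-parameter model, d = −½ ln(1 − 2P − Q) − ¼ ln(1 − 2Q).
1 − 2P − Q = 0.3339, giving −½ ln(0.3339) = 0.548457.
1 − 2Q = 0.6862, giving −¼ ln(0.6862) = 0.094147.
d = 0.548457 + 0.094147 = 0.642604.

0.643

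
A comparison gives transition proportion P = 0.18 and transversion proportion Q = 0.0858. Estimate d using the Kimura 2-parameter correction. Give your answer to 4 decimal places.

Under the Kimura two-parameter model, d = −½ ln(1 − 2P − Q) − ¼ ln(1 − 2Q).
1 − 2P − Q = 0.5542, giving −½ ln(0.5542) = 0.295115.
1 − 2Q = 0.8284, giving −¼ ln(0.8284) = 0.047065.
d = 0.295115 + 0.047065 = 0.342180.

0.3422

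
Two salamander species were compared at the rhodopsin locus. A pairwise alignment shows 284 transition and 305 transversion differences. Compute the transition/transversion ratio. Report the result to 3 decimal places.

0.931

R = 284/305 = 0.931147… ≈ 0.931 (to 3 d.p.).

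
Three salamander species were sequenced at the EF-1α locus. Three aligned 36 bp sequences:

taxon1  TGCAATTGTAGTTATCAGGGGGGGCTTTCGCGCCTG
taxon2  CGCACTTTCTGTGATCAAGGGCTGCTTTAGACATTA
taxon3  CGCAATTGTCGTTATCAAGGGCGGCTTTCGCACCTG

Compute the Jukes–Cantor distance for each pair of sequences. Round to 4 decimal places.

taxon1–taxon2: 15/36 sites differ → p ≈ 0.416667, d = −0.75 ln(1 − 0.555556) = 0.608198 ≈ 0.6082.
taxon1–taxon3: 5/36 sites differ → p ≈ 0.138889, d = −0.75 ln(1 − 0.185185) = 0.153596 ≈ 0.1536.
taxon2–taxon3: 12/36 sites differ → p ≈ 0.333333, d = −0.75 ln(1 − 0.444444) = 0.440839 ≈ 0.4408.

d(taxon1,taxon2) = 0.6082, d(taxon1,taxon3) = 0.1536, d(taxon2,taxon3) = 0.4408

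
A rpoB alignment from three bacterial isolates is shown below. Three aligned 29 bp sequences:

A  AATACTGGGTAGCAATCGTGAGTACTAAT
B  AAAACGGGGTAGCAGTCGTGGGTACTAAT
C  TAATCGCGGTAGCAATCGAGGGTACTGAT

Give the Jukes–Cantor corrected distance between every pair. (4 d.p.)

A–B: 4/29 sites differ → p ≈ 0.137931, d = −0.75 ln(1 − 0.183908) = 0.152421 ≈ 0.1524.
A–C: 8/29 sites differ → p ≈ 0.275862, d = −0.75 ln(1 − 0.367816) = 0.343931 ≈ 0.3439.
B–C: 6/29 sites differ → p ≈ 0.206897, d = −0.75 ln(1 − 0.275863) = 0.242081 ≈ 0.2421.

d(A,B) = 0.1524, d(A,C) = 0.3439, d(B,C) = 0.2421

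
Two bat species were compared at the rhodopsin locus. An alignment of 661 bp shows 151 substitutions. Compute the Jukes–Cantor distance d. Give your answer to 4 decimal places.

0.2724

p = 151/661 ≈ 0.228442.
d = −(3/4) ln(1 − 4p/3) = −0.75 ln(1 − 0.304589) = −0.75 ln(0.695411)
  = −0.75 × (-0.363252) = 0.272439 substitutions/site.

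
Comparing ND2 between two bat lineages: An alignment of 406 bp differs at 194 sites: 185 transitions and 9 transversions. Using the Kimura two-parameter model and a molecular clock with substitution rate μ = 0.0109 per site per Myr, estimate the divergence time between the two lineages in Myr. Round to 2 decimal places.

P = 185/406 ≈ 0.455665 and Q = 9/406 ≈ 0.022167.
Under the Kimura two-parameter model, d = −½ ln(1 − 2P − Q) − ¼ ln(1 − 2Q).
1 − 2P − Q = 0.066503, giving −½ ln(0.066503) = 1.355254.
1 − 2Q = 0.955666, giving −¼ ln(0.955666) = 0.011337.
d = 1.355254 + 0.011337 = 1.366591.
Under a molecular clock d = 2μt, so t = d/(2μ) = 1.366591 / (2 × 0.0109) = 62.69 Myr.

62.69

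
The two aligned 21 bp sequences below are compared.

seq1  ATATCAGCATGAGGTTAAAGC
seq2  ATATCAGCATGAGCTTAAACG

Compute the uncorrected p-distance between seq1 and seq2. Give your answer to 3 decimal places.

0.143

The sequences differ at 3 of 21 positions (sites 14, 20, 21).
p = 3/21 = 0.142857… ≈ 0.143 (to 3 d.p.).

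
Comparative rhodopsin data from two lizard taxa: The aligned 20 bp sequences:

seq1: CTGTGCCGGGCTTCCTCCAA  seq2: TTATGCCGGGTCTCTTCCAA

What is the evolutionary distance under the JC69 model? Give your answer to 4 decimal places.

The sequences differ at 5 of 20 sites (1, 3, 11, 12, 15), so p = 5/20 = 0.25.
d = −(3/4) ln(1 − 4p/3) = −0.75 ln(1 − 0.333333) = −0.75 ln(0.666667)
  = −0.75 × (-0.405465) = 0.304099 substitutions/site.

0.3041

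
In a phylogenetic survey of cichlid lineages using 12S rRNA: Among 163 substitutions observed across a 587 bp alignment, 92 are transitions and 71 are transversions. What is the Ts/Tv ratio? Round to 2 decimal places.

1.30

R = 92/71 = 1.295774… ≈ 1.30 (to 2 d.p.).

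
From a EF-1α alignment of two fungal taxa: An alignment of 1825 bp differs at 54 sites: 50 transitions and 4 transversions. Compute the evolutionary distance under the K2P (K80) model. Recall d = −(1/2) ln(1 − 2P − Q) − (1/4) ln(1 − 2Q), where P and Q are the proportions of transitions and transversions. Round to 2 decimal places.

0.03

P = 50/1825 ≈ 0.027397 and Q = 4/1825 ≈ 0.002192.
Under the Kimura two-parameter model, d = −½ ln(1 − 2P − Q) − ¼ ln(1 − 2Q).
1 − 2P − Q = 0.943014, giving −½ ln(0.943014) = 0.029337.
1 − 2Q = 0.995616, giving −¼ ln(0.995616) = 0.001098.
d = 0.029337 + 0.001098 = 0.030435.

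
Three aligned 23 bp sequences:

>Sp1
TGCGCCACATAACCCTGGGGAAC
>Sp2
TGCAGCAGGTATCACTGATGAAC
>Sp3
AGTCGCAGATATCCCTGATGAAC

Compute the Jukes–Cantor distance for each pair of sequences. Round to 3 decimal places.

d(Sp1,Sp2) = 0.467, d(Sp1,Sp3) = 0.467, d(Sp2,Sp3) = 0.257

Sp1–Sp2: 8/23 sites differ → p ≈ 0.347826, d = −0.75 ln(1 − 0.463768) = 0.467391 ≈ 0.467.
Sp1–Sp3: 8/23 sites differ → p ≈ 0.347826, d = −0.75 ln(1 − 0.463768) = 0.467391 ≈ 0.467.
Sp2–Sp3: 5/23 sites differ → p ≈ 0.217391, d = −0.75 ln(1 − 0.289855) = 0.256715 ≈ 0.257.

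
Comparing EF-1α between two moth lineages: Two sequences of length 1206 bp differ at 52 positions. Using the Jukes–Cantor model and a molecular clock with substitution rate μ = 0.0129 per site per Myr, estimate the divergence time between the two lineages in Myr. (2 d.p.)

p = 52/1206 ≈ 0.043118.
d = −(3/4) ln(1 − 4p/3) = −0.75 ln(1 − 0.057491) = −0.75 ln(0.942509)
  = −0.75 × (-0.059210) = 0.044408 substitutions/site.
Under a molecular clock d = 2μt, so t = d/(2μ) = 0.044408 / (2 × 0.0129) = 1.72 Myr.

1.72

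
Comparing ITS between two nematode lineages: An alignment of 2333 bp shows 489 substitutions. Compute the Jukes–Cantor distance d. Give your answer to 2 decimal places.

p = 489/2333 ≈ 0.209601.
d = −(3/4) ln(1 − 4p/3) = −0.75 ln(1 − 0.279468) = −0.75 ln(0.720532)
  = −0.75 × (-0.327765) = 0.245824 substitutions/site.

0.25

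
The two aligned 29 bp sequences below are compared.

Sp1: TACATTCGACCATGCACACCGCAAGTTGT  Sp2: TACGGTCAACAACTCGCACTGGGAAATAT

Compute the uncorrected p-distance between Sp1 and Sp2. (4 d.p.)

The sequences differ at 13 of 29 positions.
p = 13/29 = 0.448275… ≈ 0.4483 (to 4 d.p.).

0.4483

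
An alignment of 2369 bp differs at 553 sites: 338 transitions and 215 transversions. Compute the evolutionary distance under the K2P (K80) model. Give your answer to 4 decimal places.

P = 338/2369 ≈ 0.142676 and Q = 215/2369 ≈ 0.090756.
Under the Kimura two-parameter model, d = −½ ln(1 − 2P − Q) − ¼ ln(1 − 2Q).
1 − 2P − Q = 0.623892, giving −½ ln(0.623892) = 0.235889.
1 − 2Q = 0.818488, giving −¼ ln(0.818488) = 0.050074.
d = 0.235889 + 0.050074 = 0.285963.

0.2860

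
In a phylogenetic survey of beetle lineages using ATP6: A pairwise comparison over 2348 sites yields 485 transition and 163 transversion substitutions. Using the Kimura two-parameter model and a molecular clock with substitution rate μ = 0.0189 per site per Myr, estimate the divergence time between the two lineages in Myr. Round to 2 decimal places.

P = 485/2348 ≈ 0.206559 and Q = 163/2348 ≈ 0.069421.
Under the Kimura two-parameter model, d = −½ ln(1 − 2P − Q) − ¼ ln(1 − 2Q).
1 − 2P − Q = 0.517461, giving −½ ln(0.517461) = 0.329411.
1 − 2Q = 0.861158, giving −¼ ln(0.861158) = 0.037369.
d = 0.329411 + 0.037369 = 0.366780.
Under a molecular clock d = 2μt, so t = d/(2μ) = 0.366780 / (2 × 0.0189) = 9.70 Myr.

9.70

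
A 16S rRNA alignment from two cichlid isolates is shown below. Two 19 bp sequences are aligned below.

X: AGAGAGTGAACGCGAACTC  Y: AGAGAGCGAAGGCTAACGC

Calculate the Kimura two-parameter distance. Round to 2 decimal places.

0.25

Of 19 sites, 1 differences are transitions and 3 are transversions, so P = 1/19 ≈ 0.052632 and Q = 3/19 ≈ 0.157895.
Under the Kimura two-parameter model, d = −½ ln(1 − 2P − Q) − ¼ ln(1 − 2Q).
1 − 2P − Q = 0.736841, giving −½ ln(0.736841) = 0.152692.
1 − 2Q = 0.68421, giving −¼ ln(0.68421) = 0.094873.
d = 0.152692 + 0.094873 = 0.247565.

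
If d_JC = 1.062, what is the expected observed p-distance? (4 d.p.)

p = (3/4)(1 − e^(−4d/3)) = 0.75 × (1 − e^(-1.416)) = 0.75 × (1 − 0.242683) = 0.567988.

0.5680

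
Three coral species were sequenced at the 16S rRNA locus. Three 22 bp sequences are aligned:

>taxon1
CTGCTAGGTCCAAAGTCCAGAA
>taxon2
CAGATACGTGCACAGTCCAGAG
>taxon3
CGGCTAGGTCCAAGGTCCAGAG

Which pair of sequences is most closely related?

taxon1–taxon2: 6/22 differ, p = 0.273, d = 0.339.
taxon1–taxon3: 3/22 differ, p = 0.136, d = 0.151.
taxon2–taxon3: 6/22 differ, p = 0.273, d = 0.339.
The smallest distance is between taxon1 and taxon3.

taxon1 and taxon3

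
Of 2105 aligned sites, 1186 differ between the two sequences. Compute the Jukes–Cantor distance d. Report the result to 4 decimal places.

p = 1186/2105 ≈ 0.56342.
d = −(3/4) ln(1 − 4p/3) = −0.75 ln(1 − 0.751227) = −0.75 ln(0.248773)
  = −0.75 × (-1.391214) = 1.043411 substitutions/site.

1.0434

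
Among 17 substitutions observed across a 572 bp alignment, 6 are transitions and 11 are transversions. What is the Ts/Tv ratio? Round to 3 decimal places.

0.545

R = 6/11 = 0.545454… ≈ 0.545 (to 3 d.p.).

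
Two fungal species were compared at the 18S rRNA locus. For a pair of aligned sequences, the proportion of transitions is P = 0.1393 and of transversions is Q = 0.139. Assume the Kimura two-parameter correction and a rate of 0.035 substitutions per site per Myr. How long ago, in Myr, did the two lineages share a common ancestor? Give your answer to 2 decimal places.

5.02

Under the Kimura two-parameter model, d = −½ ln(1 − 2P − Q) − ¼ ln(1 − 2Q).
1 − 2P − Q = 0.5824, giving −½ ln(0.5824) = 0.270299.
1 − 2Q = 0.722, giving −¼ ln(0.722) = 0.081433.
d = 0.270299 + 0.081433 = 0.351732.
Under a molecular clock d = 2μt, so t = d/(2μ) = 0.351732 / (2 × 0.035) = 5.02 Myr.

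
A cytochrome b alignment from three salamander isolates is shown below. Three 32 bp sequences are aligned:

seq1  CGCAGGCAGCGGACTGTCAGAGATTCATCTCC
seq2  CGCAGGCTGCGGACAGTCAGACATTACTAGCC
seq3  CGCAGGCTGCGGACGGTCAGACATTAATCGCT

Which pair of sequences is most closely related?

seq2 and seq3

seq1–seq2: 7/32 differ, p = 0.219, d = 0.259.
seq1–seq3: 6/32 differ, p = 0.188, d = 0.216.
seq2–seq3: 4/32 differ, p = 0.125, d = 0.137.
The smallest distance is between seq2 and seq3.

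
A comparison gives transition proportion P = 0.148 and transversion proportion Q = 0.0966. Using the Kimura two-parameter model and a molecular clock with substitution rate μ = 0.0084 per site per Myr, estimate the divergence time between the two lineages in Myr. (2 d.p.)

18.03

Under the Kimura two-parameter model, d = −½ ln(1 − 2P − Q) − ¼ ln(1 − 2Q).
1 − 2P − Q = 0.6074, giving −½ ln(0.6074) = 0.249284.
1 − 2Q = 0.8068, giving −¼ ln(0.8068) = 0.053670.
d = 0.249284 + 0.053670 = 0.302954.
Under a molecular clock d = 2μt, so t = d/(2μ) = 0.302954 / (2 × 0.0084) = 18.03 Myr.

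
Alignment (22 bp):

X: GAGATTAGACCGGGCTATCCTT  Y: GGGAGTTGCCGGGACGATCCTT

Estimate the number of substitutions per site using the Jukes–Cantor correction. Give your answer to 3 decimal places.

0.414

The sequences differ at 7 of 22 sites (2, 5, 7, 9, 11, 14, 16), so p = 7/22 ≈ 0.318182.
d = −(3/4) ln(1 − 4p/3) = −0.75 ln(1 − 0.424243) = −0.75 ln(0.575757)
  = −0.75 × (-0.552070) = 0.414053 substitutions/site.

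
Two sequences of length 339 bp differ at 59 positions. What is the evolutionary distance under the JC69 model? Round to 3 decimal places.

p = 59/339 ≈ 0.174041.
d = −(3/4) ln(1 − 4p/3) = −0.75 ln(1 − 0.232055) = −0.75 ln(0.767945)
  = −0.75 × (-0.264037) = 0.198028 substitutions/site.

0.198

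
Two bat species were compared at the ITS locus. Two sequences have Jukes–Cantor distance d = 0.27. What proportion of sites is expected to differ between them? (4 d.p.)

p = (3/4)(1 − e^(−4d/3)) = 0.75 × (1 − e^(-0.36)) = 0.75 × (1 − 0.697676) = 0.226743.

0.2267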